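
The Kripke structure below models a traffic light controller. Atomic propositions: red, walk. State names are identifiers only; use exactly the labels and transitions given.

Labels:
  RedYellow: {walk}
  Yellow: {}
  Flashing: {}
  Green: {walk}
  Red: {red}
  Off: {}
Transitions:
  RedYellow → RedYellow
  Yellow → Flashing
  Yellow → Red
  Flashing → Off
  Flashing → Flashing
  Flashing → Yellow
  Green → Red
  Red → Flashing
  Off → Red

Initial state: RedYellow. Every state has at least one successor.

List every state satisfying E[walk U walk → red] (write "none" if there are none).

{Yellow, Flashing, Green, Red, Off}

States satisfying walk: {RedYellow, Green}.
States satisfying walk → red: {Yellow, Flashing, Red, Off}.
States satisfying E[walk U walk → red]: {Yellow, Flashing, Green, Red, Off}.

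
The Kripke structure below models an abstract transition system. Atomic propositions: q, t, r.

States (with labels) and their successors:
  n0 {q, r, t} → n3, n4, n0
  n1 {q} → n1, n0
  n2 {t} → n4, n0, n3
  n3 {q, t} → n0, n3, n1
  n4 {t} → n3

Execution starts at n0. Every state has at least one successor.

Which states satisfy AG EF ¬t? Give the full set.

{n0, n1, n2, n3, n4}

States satisfying EF ¬t: {n0, n1, n2, n3, n4}.
States satisfying AG EF ¬t: {n0, n1, n2, n3, n4}.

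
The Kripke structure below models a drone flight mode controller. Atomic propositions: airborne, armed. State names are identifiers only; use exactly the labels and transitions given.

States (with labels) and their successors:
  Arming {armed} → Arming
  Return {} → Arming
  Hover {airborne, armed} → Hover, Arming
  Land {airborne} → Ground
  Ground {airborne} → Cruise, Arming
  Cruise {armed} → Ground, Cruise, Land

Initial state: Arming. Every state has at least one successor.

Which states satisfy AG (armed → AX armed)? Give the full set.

{Arming, Return, Hover}

States satisfying armed → AX armed: {Arming, Return, Hover, Land, Ground}.
States satisfying AG (armed → AX armed): {Arming, Return, Hover}.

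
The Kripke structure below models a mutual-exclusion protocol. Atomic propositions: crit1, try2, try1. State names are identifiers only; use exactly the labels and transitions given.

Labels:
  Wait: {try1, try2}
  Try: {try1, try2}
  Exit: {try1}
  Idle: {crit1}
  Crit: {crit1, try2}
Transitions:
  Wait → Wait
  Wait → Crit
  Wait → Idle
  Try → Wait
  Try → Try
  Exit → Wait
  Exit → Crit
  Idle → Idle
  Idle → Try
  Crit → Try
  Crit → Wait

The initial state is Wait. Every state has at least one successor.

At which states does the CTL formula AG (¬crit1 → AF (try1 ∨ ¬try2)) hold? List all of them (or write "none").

States satisfying ¬crit1 → AF (try1 ∨ ¬try2): {Wait, Try, Exit, Idle, Crit}.
States satisfying AG (¬crit1 → AF (try1 ∨ ¬try2)): {Wait, Try, Exit, Idle, Crit}.

{Wait, Try, Exit, Idle, Crit}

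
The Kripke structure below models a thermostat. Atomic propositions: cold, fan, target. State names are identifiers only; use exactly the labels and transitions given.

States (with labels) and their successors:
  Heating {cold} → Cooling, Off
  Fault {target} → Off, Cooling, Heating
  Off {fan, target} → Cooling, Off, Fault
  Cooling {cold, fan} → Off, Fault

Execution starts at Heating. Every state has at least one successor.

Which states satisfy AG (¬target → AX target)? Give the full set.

none

States satisfying ¬target → AX target: {Fault, Off, Cooling}.
States satisfying AG (¬target → AX target): ∅.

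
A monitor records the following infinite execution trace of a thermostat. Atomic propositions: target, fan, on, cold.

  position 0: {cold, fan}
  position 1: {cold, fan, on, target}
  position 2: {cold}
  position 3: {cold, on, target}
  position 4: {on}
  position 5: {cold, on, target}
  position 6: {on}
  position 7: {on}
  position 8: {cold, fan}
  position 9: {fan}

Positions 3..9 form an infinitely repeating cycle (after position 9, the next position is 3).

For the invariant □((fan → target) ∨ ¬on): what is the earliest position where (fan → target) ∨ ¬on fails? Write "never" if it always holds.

(fan → target) ∨ ¬on holds at every position 0..9, and those are all the positions the trace ever visits, so the invariant □((fan → target) ∨ ¬on) is never violated.

never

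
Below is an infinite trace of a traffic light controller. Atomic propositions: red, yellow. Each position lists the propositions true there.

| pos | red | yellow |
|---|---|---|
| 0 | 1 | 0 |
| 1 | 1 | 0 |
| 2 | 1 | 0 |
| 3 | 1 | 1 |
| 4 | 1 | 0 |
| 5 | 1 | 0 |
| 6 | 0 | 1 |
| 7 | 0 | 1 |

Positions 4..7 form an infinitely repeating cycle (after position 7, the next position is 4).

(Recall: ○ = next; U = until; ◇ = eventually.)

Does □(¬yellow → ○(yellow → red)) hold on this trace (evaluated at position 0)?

Violated

¬yellow → ○(yellow → red) must hold at every position from 0 onward. It fails at position 5, so □(¬yellow → ○(yellow → red)) is false.
Positions where ¬yellow holds: 0, 1, 2, 4, 5.
Check ○(yellow → red) at each: 0→ok, 1→ok, 2→ok, 4→ok, 5→fails.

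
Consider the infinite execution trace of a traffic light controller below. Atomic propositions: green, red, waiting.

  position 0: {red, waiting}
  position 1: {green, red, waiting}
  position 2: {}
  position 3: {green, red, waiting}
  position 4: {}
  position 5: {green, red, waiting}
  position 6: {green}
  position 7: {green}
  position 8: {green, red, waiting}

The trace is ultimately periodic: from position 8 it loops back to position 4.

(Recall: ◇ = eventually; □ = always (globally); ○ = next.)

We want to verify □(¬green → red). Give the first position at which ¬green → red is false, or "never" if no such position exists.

2

Check ¬green → red at each position in order: 0 ✓, 1 ✓.
At position 2 the labels are {}, so ¬green → red is false there. This is the first violation.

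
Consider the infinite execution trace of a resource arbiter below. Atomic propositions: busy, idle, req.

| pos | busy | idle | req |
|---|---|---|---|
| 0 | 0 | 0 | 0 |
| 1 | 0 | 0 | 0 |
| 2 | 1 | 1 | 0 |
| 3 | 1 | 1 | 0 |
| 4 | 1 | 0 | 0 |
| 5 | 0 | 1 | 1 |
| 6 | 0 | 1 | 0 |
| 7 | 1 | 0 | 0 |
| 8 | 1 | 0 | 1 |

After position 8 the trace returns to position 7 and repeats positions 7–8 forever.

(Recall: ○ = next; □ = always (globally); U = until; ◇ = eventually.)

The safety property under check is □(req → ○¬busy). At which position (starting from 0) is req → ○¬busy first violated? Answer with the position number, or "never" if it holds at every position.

8

Check req → ○¬busy at each position in order: 0 ✓, 1 ✓, 2 ✓, 3 ✓, 4 ✓, 5 ✓, 6 ✓, 7 ✓.
At position 8 the labels are {busy, req} and the next position 7 has {busy}, so req → ○¬busy is false there. This is the first violation.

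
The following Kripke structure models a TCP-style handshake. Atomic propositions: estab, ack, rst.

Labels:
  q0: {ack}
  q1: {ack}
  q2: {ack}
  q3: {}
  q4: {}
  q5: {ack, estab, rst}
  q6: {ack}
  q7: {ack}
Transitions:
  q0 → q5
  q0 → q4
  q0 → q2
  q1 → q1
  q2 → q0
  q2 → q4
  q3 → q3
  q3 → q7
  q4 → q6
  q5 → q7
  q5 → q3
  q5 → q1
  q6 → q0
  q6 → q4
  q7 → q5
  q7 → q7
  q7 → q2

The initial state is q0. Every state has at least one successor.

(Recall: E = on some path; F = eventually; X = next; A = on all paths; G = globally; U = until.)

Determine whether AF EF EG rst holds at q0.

States satisfying EF EG rst: ∅.
States satisfying AF EF EG rst: ∅.
There is a path from q0 along which EF EG rst never holds.
q0 ∉ Sat(AF EF EG rst).

No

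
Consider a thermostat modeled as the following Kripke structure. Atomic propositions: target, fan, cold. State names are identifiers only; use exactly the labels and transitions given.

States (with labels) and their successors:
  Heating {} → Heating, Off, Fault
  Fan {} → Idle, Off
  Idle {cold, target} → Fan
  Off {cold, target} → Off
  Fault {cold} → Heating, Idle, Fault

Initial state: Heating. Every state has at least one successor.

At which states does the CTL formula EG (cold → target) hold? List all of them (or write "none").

{Heating, Fan, Idle, Off}

States satisfying cold → target: {Heating, Fan, Idle, Off}.
States satisfying EG (cold → target): {Heating, Fan, Idle, Off}.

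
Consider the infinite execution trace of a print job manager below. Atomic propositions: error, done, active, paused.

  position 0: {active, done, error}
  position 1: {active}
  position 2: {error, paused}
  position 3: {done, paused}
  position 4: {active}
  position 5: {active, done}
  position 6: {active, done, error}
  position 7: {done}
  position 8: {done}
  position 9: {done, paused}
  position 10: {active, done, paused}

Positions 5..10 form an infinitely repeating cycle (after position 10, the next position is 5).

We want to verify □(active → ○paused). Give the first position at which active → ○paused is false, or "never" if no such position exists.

At position 0 the labels are {active, done, error} and the next position 1 has {active}, so active → ○paused is false there. This is the first violation.

0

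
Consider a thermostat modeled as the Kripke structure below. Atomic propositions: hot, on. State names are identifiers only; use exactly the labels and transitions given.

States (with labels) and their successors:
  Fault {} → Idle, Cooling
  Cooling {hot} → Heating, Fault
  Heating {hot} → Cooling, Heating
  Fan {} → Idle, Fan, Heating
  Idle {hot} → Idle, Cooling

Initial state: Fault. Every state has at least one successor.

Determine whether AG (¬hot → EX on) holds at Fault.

Violated

States satisfying ¬hot → EX on: {Cooling, Heating, Idle}.
States satisfying AG (¬hot → EX on): ∅.
Fault is reachable from Fault and violates ¬hot → EX on, so AG fails at Fault.
Fault ∉ Sat(AG (¬hot → EX on)).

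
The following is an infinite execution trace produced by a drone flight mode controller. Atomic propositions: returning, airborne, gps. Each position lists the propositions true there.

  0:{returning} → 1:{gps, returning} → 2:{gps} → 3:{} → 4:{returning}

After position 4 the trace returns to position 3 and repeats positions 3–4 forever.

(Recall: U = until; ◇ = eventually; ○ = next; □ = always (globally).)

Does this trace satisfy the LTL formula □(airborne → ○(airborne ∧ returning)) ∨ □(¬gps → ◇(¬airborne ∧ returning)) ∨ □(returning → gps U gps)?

Holds

returning → gps U gps must hold at every position from 0 onward. It fails at position 0, so □(returning → gps U gps) is false.
Positions where returning holds: 0, 1, 4.
Check gps U gps at each: 0→fails, 1→ok, 4→fails.
At position 0: □(airborne → ○(airborne ∧ returning)) ∨ □(¬gps → ◇(¬airborne ∧ returning)) is true; □(returning → gps U gps) is false; so □(airborne → ○(airborne ∧ returning)) ∨ □(¬gps → ◇(¬airborne ∧ returning)) ∨ □(returning → gps U gps) is true.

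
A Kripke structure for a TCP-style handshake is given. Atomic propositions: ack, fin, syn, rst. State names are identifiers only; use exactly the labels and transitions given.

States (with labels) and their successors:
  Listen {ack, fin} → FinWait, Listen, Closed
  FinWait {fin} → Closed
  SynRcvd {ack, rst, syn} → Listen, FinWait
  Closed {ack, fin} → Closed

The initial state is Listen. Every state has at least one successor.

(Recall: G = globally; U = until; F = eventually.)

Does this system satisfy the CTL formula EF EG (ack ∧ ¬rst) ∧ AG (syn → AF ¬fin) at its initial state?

Satisfied

States satisfying EG (ack ∧ ¬rst): {Listen, Closed}.
States satisfying EF EG (ack ∧ ¬rst): {Listen, FinWait, SynRcvd, Closed}.
States satisfying syn → AF ¬fin: {Listen, FinWait, SynRcvd, Closed}.
States satisfying AG (syn → AF ¬fin): {Listen, FinWait, SynRcvd, Closed}.
States satisfying EF EG (ack ∧ ¬rst) ∧ AG (syn → AF ¬fin): {Listen, FinWait, SynRcvd, Closed}.
Listen ∈ Sat(EF EG (ack ∧ ¬rst) ∧ AG (syn → AF ¬fin)).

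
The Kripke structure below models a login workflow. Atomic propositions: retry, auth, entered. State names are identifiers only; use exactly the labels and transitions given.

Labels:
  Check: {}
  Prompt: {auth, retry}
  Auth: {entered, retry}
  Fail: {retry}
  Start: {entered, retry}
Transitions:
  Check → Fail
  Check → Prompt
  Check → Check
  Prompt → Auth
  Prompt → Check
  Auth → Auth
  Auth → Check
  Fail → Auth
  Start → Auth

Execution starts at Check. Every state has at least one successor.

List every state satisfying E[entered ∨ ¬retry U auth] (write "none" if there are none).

States satisfying entered ∨ ¬retry: {Check, Auth, Start}.
States satisfying auth: {Prompt}.
States satisfying E[entered ∨ ¬retry U auth]: {Check, Prompt, Auth, Start}.

{Check, Prompt, Auth, Start}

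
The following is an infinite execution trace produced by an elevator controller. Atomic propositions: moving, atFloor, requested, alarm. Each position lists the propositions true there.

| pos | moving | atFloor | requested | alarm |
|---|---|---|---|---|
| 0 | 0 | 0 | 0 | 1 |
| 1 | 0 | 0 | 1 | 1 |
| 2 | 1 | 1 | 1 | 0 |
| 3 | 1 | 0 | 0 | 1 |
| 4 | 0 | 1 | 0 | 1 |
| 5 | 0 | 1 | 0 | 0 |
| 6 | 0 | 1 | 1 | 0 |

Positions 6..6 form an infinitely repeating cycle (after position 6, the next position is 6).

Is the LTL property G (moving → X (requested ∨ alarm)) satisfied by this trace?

Satisfied

moving → X (requested ∨ alarm) holds at every position 0..6, and those are all positions ever visited, so G (moving → X (requested ∨ alarm)) holds.
Positions where moving holds: 2, 3.
Check X (requested ∨ alarm) at each: 2→ok, 3→ok.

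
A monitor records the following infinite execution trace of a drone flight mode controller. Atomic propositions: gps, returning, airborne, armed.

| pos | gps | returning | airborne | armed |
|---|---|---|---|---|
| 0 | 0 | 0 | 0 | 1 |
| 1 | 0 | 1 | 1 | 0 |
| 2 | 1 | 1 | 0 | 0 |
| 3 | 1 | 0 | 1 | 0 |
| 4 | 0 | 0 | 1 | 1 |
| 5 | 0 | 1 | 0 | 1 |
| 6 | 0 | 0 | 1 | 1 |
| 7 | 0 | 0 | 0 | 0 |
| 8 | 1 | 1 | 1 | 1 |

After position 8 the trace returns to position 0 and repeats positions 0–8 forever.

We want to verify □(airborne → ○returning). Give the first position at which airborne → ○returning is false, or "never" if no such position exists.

3

Check airborne → ○returning at each position in order: 0 ✓, 1 ✓, 2 ✓.
At position 3 the labels are {airborne, gps} and the next position 4 has {airborne, armed}, so airborne → ○returning is false there. This is the first violation.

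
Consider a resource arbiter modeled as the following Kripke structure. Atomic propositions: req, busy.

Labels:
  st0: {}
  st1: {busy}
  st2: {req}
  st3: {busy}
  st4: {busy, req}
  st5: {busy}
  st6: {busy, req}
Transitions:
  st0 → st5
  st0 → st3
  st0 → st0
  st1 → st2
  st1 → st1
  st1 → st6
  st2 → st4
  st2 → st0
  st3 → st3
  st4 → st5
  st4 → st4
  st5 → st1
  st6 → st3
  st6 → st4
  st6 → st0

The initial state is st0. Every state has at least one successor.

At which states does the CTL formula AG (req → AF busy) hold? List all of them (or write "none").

{st3}

States satisfying req → AF busy: {st0, st1, st3, st4, st5, st6}.
States satisfying AG (req → AF busy): {st3}.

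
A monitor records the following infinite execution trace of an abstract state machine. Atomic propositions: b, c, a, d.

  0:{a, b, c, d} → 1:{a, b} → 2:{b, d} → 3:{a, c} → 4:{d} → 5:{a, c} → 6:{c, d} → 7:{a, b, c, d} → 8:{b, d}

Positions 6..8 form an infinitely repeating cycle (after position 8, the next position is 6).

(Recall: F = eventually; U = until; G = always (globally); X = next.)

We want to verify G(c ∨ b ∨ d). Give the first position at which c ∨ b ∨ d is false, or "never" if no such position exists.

c ∨ b ∨ d holds at every position 0..8, and those are all the positions the trace ever visits, so the invariant G(c ∨ b ∨ d) is never violated.

never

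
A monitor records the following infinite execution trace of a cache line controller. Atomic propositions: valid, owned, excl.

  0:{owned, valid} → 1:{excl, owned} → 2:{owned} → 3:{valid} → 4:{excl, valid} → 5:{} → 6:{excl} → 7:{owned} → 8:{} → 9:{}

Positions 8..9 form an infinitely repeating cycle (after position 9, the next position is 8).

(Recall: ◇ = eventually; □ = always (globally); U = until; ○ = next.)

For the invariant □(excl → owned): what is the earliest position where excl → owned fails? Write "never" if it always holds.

4

Check excl → owned at each position in order: 0 ✓, 1 ✓, 2 ✓, 3 ✓.
At position 4 the labels are {excl, valid}, so excl → owned is false there. This is the first violation.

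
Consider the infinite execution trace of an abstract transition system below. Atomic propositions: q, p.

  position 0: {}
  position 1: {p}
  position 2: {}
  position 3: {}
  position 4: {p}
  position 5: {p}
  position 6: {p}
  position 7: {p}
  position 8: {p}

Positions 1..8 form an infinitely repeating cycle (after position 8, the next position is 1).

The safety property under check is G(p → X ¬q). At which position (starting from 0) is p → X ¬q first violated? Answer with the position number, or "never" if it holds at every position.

never

p → X ¬q holds at every position 0..8, and those are all the positions the trace ever visits, so the invariant G(p → X ¬q) is never violated.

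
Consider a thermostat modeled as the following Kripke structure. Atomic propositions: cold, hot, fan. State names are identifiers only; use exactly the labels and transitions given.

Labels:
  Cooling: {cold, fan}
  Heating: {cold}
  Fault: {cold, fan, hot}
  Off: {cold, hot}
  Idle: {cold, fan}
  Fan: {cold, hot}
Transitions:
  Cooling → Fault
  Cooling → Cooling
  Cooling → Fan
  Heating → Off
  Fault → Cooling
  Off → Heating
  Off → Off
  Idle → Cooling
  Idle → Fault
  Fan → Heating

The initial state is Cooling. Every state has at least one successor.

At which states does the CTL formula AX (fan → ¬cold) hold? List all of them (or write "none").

{Heating, Off, Fan}

States satisfying fan → ¬cold: {Heating, Off, Fan}.
States satisfying AX (fan → ¬cold): {Heating, Off, Fan}.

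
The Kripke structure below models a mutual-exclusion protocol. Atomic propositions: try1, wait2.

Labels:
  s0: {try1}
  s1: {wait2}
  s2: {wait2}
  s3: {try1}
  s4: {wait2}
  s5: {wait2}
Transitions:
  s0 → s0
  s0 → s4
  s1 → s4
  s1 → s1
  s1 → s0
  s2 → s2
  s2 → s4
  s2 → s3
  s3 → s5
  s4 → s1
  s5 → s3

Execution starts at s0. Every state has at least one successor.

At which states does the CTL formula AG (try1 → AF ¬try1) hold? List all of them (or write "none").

{s3, s5}

States satisfying try1 → AF ¬try1: {s1, s2, s3, s4, s5}.
States satisfying AG (try1 → AF ¬try1): {s3, s5}.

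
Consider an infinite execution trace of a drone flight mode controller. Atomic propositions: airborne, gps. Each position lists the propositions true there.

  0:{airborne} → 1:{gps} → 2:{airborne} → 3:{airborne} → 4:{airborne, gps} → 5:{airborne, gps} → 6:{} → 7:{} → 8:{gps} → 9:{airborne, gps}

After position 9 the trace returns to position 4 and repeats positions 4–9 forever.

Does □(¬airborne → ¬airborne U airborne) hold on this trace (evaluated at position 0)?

Yes

¬airborne → ¬airborne U airborne holds at every position 0..9, and those are all positions ever visited, so □(¬airborne → ¬airborne U airborne) holds.
Positions where ¬airborne holds: 1, 6, 7, 8.
Check ¬airborne U airborne at each: 1→ok, 6→ok, 7→ok, 8→ok.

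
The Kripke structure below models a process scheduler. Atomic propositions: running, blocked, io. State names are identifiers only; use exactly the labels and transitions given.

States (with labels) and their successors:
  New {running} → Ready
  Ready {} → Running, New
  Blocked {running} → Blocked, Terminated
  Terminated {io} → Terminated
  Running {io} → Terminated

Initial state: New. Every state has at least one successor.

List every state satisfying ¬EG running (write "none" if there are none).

States satisfying running: {New, Blocked}.
States satisfying EG running: {Blocked}.
States satisfying ¬EG running: {New, Ready, Terminated, Running}.

{New, Ready, Terminated, Running}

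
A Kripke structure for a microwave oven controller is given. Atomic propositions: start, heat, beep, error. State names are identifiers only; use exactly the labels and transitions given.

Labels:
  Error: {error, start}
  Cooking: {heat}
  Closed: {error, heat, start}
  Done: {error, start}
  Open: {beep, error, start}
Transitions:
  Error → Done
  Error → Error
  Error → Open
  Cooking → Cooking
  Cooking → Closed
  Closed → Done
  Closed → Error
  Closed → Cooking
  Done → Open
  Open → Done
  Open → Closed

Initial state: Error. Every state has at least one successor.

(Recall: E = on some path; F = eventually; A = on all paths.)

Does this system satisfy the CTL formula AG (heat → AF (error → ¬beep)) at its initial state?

Satisfied

States satisfying heat → AF (error → ¬beep): {Error, Cooking, Closed, Done, Open}.
States satisfying AG (heat → AF (error → ¬beep)): {Error, Cooking, Closed, Done, Open}.
Every state reachable from Error satisfies heat → AF (error → ¬beep).
Error ∈ Sat(AG (heat → AF (error → ¬beep))).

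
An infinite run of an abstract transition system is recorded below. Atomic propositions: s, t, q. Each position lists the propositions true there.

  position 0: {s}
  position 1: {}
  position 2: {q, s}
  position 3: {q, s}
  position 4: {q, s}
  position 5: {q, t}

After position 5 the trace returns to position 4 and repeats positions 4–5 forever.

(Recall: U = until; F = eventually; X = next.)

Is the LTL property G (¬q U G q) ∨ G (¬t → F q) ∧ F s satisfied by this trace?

¬q U G q holds at every position 0..5, and those are all positions ever visited, so G (¬q U G q) holds.
At position 0: G (¬q U G q) is true; G (¬t → F q) ∧ F s is true; so G (¬q U G q) ∨ G (¬t → F q) ∧ F s is true.

Holds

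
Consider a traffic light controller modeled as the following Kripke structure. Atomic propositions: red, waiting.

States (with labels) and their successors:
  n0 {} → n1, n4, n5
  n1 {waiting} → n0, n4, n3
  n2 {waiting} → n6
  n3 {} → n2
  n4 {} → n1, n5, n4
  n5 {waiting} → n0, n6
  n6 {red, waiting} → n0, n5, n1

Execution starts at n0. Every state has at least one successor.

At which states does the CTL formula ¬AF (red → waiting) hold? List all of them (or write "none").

none

States satisfying red → waiting: {n0, n1, n2, n3, n4, n5, n6}.
States satisfying AF (red → waiting): {n0, n1, n2, n3, n4, n5, n6}.
States satisfying ¬AF (red → waiting): ∅.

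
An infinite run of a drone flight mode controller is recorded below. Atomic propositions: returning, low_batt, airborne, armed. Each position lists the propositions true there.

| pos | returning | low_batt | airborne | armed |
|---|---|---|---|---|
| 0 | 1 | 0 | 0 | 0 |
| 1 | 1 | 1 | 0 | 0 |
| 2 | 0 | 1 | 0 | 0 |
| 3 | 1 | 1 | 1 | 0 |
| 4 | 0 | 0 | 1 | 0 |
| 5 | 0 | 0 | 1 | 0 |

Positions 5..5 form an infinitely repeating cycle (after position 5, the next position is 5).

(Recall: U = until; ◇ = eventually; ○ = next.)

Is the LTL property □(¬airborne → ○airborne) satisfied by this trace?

¬airborne → ○airborne must hold at every position from 0 onward. It fails at position 0, so □(¬airborne → ○airborne) is false.
Positions where ¬airborne holds: 0, 1, 2.
Check ○airborne at each: 0→fails, 1→fails, 2→ok.

Violated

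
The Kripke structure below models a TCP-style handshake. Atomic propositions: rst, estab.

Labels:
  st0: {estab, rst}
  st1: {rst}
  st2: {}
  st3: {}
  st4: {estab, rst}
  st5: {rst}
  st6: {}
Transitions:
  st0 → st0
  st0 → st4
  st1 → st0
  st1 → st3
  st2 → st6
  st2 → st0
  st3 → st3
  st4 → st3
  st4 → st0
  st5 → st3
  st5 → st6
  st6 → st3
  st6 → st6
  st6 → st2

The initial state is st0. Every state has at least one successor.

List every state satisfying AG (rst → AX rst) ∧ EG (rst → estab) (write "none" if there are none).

{st3}

States satisfying rst → AX rst: {st0, st2, st3, st6}.
States satisfying AG (rst → AX rst): {st3}.
States satisfying rst → estab: {st0, st2, st3, st4, st6}.
States satisfying EG (rst → estab): {st0, st2, st3, st4, st6}.
States satisfying AG (rst → AX rst) ∧ EG (rst → estab): {st3}.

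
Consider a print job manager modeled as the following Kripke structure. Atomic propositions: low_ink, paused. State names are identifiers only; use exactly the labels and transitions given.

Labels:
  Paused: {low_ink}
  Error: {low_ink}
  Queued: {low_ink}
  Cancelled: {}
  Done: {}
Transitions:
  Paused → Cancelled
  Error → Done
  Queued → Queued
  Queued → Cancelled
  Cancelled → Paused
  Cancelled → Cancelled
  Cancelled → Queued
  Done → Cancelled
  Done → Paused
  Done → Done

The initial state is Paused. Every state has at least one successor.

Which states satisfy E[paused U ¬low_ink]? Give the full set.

States satisfying paused: ∅.
States satisfying ¬low_ink: {Cancelled, Done}.
States satisfying E[paused U ¬low_ink]: {Cancelled, Done}.

{Cancelled, Done}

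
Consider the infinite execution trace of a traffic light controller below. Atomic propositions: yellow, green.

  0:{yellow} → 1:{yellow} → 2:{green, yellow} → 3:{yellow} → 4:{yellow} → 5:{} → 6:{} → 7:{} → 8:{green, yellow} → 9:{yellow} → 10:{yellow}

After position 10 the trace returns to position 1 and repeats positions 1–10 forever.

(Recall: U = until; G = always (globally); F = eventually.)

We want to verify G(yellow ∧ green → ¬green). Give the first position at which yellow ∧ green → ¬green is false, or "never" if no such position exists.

2

Check yellow ∧ green → ¬green at each position in order: 0 ✓, 1 ✓.
At position 2 the labels are {green, yellow}, so yellow ∧ green → ¬green is false there. This is the first violation.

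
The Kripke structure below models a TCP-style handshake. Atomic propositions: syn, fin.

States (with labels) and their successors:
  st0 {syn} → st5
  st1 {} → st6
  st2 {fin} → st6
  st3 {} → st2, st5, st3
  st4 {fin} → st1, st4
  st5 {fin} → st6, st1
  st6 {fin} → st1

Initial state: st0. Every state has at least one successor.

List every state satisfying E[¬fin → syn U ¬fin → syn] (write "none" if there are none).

States satisfying ¬fin → syn: {st0, st2, st4, st5, st6}.
States satisfying E[¬fin → syn U ¬fin → syn]: {st0, st2, st4, st5, st6}.

{st0, st2, st4, st5, st6}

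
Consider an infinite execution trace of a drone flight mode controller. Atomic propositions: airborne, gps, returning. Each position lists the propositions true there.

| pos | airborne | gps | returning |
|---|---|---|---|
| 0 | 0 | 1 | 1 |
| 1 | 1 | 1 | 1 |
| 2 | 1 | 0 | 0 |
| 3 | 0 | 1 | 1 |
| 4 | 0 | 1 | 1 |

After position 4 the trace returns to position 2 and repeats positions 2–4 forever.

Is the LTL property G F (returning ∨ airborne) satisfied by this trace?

Yes

F (returning ∨ airborne) holds at every position 0..4, and those are all positions ever visited, so G F (returning ∨ airborne) holds.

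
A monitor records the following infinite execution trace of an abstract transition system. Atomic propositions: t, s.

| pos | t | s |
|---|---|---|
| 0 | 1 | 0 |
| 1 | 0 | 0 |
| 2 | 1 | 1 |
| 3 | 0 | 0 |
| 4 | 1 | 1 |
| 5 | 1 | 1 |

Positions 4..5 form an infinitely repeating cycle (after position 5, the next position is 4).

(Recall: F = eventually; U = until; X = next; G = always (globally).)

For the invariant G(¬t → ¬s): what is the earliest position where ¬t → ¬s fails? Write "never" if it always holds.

¬t → ¬s holds at every position 0..5, and those are all the positions the trace ever visits, so the invariant G(¬t → ¬s) is never violated.

never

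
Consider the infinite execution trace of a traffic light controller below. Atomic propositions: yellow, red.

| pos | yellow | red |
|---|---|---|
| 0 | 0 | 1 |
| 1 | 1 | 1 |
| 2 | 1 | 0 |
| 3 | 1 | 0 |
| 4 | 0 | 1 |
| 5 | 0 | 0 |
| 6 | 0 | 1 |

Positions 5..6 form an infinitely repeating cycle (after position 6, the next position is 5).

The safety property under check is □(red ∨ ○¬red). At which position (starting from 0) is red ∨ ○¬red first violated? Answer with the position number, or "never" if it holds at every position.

3

Check red ∨ ○¬red at each position in order: 0 ✓, 1 ✓, 2 ✓.
At position 3 the labels are {yellow} and the next position 4 has {red}, so red ∨ ○¬red is false there. This is the first violation.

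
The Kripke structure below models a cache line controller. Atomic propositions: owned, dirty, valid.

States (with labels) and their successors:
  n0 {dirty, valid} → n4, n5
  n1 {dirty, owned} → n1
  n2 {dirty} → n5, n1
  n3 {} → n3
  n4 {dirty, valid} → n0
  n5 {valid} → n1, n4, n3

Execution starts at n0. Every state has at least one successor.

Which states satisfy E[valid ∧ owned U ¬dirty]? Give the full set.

{n3, n5}

States satisfying valid ∧ owned: ∅.
States satisfying ¬dirty: {n3, n5}.
States satisfying E[valid ∧ owned U ¬dirty]: {n3, n5}.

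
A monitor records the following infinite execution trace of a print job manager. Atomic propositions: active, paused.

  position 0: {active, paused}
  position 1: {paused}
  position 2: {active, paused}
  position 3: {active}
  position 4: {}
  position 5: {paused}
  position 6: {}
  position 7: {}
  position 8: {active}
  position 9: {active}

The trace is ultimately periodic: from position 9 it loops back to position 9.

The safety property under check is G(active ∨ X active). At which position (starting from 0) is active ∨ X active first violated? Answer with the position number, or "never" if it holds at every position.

Check active ∨ X active at each position in order: 0 ✓, 1 ✓, 2 ✓, 3 ✓.
At position 4 the labels are {} and the next position 5 has {paused}, so active ∨ X active is false there. This is the first violation.

4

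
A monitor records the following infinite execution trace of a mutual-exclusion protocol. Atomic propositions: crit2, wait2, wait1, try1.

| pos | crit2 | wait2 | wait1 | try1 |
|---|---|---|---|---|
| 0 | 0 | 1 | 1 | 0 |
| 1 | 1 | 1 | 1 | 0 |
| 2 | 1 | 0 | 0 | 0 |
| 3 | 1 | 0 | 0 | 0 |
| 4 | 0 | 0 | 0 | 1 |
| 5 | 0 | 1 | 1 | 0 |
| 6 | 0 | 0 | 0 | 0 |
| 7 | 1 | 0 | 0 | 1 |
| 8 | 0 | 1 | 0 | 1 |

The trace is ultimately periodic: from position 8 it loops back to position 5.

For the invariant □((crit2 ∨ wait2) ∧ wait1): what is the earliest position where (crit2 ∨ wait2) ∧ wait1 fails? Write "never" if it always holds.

Check (crit2 ∨ wait2) ∧ wait1 at each position in order: 0 ✓, 1 ✓.
At position 2 the labels are {crit2}, so (crit2 ∨ wait2) ∧ wait1 is false there. This is the first violation.

2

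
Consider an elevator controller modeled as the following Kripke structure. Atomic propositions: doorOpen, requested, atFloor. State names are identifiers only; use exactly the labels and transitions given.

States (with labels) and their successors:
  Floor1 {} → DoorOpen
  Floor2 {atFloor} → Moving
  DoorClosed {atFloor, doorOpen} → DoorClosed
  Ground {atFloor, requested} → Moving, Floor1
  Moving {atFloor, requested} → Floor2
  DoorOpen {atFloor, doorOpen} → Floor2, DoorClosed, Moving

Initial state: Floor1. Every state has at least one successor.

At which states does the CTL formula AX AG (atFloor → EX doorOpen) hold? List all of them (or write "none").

{DoorClosed}

States satisfying AG (atFloor → EX doorOpen): {DoorClosed}.
States satisfying AX AG (atFloor → EX doorOpen): {DoorClosed}.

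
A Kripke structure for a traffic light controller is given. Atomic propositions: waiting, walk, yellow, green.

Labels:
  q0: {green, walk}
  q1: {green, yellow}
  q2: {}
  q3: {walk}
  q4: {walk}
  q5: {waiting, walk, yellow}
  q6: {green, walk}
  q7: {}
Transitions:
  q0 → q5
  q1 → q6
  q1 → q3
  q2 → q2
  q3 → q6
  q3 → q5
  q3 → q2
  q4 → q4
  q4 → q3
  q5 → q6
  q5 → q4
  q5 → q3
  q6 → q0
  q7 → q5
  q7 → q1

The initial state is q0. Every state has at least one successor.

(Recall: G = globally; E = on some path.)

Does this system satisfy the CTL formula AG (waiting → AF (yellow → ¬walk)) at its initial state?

Holds

States satisfying waiting → AF (yellow → ¬walk): {q0, q1, q2, q3, q4, q5, q6, q7}.
States satisfying AG (waiting → AF (yellow → ¬walk)): {q0, q1, q2, q3, q4, q5, q6, q7}.
Every state reachable from q0 satisfies waiting → AF (yellow → ¬walk).
q0 ∈ Sat(AG (waiting → AF (yellow → ¬walk))).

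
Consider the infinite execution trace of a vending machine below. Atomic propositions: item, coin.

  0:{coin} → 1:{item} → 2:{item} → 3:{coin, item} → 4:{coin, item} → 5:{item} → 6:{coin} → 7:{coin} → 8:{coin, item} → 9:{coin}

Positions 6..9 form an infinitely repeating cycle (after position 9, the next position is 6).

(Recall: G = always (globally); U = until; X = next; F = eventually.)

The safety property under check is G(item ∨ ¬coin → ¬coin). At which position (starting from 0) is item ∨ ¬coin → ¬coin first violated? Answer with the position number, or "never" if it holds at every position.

3

Check item ∨ ¬coin → ¬coin at each position in order: 0 ✓, 1 ✓, 2 ✓.
At position 3 the labels are {coin, item}, so item ∨ ¬coin → ¬coin is false there. This is the first violation.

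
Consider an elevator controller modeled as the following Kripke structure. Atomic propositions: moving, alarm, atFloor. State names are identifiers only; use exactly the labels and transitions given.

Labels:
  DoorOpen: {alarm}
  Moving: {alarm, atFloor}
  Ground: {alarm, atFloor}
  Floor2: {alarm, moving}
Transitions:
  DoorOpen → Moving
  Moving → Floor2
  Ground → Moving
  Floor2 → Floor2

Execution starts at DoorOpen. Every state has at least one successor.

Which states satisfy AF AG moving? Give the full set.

{DoorOpen, Moving, Ground, Floor2}

States satisfying AG moving: {Floor2}.
States satisfying AF AG moving: {DoorOpen, Moving, Ground, Floor2}.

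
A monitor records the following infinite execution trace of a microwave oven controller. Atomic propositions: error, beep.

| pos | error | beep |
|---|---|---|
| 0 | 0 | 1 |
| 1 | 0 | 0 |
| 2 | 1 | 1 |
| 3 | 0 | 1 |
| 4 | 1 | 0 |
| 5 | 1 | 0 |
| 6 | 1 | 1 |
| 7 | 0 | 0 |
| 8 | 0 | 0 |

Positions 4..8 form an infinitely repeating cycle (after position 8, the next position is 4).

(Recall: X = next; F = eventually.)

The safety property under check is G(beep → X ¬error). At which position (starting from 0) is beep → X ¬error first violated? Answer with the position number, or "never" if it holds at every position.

Check beep → X ¬error at each position in order: 0 ✓, 1 ✓, 2 ✓.
At position 3 the labels are {beep} and the next position 4 has {error}, so beep → X ¬error is false there. This is the first violation.

3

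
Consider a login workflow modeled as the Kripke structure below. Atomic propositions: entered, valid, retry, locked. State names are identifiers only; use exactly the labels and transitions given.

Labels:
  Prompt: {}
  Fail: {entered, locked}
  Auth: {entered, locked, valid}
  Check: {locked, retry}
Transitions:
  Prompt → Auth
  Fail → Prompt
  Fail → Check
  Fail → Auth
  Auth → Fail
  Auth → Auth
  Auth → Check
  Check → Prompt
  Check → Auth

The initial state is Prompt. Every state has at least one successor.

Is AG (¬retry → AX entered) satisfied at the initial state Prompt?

Violated

States satisfying ¬retry → AX entered: {Prompt, Check}.
States satisfying AG (¬retry → AX entered): ∅.
Auth is reachable from Prompt and violates ¬retry → AX entered, so AG fails at Prompt.
Prompt ∉ Sat(AG (¬retry → AX entered)).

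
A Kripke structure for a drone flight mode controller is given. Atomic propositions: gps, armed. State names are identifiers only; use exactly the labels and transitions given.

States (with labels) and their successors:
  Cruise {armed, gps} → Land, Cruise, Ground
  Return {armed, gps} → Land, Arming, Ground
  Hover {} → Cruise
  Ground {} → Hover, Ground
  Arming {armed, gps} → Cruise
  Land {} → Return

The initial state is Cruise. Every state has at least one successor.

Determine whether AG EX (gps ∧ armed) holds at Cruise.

States satisfying EX (gps ∧ armed): {Cruise, Return, Hover, Arming, Land}.
States satisfying AG EX (gps ∧ armed): ∅.
Ground is reachable from Cruise and violates EX (gps ∧ armed), so AG fails at Cruise.
Cruise ∉ Sat(AG EX (gps ∧ armed)).

No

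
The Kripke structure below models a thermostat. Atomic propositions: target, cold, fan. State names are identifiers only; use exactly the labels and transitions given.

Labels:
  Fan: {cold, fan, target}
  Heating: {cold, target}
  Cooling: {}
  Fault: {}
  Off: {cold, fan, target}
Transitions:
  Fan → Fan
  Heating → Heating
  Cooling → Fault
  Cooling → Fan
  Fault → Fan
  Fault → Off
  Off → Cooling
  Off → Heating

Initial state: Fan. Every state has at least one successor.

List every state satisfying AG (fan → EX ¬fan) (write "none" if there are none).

States satisfying fan → EX ¬fan: {Heating, Cooling, Fault, Off}.
States satisfying AG (fan → EX ¬fan): {Heating}.

{Heating}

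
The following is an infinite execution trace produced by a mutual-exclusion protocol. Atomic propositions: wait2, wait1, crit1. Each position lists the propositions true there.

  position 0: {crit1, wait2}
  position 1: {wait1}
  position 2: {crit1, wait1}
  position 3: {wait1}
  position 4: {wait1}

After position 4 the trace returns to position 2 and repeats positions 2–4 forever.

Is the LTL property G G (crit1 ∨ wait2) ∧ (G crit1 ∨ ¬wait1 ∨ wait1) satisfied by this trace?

G (crit1 ∨ wait2) must hold at every position from 0 onward. It fails at position 0, so G G (crit1 ∨ wait2) is false.
At position 0: G G (crit1 ∨ wait2) is false; G crit1 ∨ ¬wait1 ∨ wait1 is true; so G G (crit1 ∨ wait2) ∧ (G crit1 ∨ ¬wait1 ∨ wait1) is false.

No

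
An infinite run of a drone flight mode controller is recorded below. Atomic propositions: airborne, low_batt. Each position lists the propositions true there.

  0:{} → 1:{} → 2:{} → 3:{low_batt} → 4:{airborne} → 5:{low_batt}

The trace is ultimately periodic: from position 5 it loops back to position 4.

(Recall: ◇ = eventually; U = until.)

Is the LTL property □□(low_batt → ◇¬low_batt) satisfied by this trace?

Satisfied

□(low_batt → ◇¬low_batt) holds at every position 0..5, and those are all positions ever visited, so □□(low_batt → ◇¬low_batt) holds.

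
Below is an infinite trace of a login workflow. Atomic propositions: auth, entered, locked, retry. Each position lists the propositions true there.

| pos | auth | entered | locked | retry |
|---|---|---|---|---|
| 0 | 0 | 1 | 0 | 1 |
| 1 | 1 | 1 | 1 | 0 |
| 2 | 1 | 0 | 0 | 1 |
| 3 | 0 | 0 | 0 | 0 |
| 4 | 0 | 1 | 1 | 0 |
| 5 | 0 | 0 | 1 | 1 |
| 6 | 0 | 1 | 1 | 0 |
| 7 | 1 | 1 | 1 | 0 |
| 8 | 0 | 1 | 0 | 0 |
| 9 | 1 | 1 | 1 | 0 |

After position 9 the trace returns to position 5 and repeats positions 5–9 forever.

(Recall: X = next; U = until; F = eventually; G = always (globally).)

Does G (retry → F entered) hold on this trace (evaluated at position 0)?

Holds

retry → F entered holds at every position 0..9, and those are all positions ever visited, so G (retry → F entered) holds.
Positions where retry holds: 0, 2, 5.
Check F entered at each: 0→ok, 2→ok, 5→ok.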